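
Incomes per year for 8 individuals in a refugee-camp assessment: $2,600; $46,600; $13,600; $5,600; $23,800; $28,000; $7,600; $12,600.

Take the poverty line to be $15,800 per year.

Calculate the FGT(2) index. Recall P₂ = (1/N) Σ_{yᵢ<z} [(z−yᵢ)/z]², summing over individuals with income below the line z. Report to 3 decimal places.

Poor units: $2,600, $5,600, $7,600, $12,600, $13,600 (q = 5 of N = 8).
Shortfall ratios: (15800−2600)/15800 = 0.8354; (15800−5600)/15800 = 0.6456; (15800−7600)/15800 = 0.5190; (15800−12600)/15800 = 0.2025; (15800−13600)/15800 = 0.1392.
Squared: 0.6980; 0.4168; 0.2693; 0.0410; 0.0194.
Sum = 1.444480; P₂ = 1.444480 / 8 = 0.181.

0.181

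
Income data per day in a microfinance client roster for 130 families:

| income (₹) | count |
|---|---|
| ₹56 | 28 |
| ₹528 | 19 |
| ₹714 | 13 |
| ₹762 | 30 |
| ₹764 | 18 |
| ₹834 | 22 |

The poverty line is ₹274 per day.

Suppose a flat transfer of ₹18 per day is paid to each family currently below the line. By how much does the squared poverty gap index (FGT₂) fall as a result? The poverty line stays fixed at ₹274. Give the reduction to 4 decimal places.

0.0216

Before: below the line — 28×₹56; squared poverty gap index (FGT₂) = 0.136341.
After the ₹18 transfer: below the line — 28×₹74; squared poverty gap index (FGT₂) = 0.114756.
Reduction = 0.136341 − 0.114756 = 0.0216.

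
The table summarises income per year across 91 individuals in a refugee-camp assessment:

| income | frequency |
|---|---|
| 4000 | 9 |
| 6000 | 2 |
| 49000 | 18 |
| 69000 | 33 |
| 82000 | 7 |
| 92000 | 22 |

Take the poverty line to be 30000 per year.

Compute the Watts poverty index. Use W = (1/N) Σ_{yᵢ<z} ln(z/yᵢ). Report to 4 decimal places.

0.2346

Below the line: 9×4000, 2×6000 (q = 11 of N = 91).
Log shortfalls: ln(30000/4000) = 2.0149 (×9); ln(30000/6000) = 1.6094 (×2).
W = 21.353003 / 91 = 0.2346.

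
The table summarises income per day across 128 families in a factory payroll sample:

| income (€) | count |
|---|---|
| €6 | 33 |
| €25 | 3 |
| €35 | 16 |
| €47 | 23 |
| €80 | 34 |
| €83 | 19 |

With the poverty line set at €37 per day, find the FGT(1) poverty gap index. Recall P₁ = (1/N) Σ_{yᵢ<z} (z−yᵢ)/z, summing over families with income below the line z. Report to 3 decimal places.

0.230

Below the line: 33×€6, 3×€25, 16×€35 (q = 52 of N = 128).
Normalized shortfalls: (37−6)/37 = 0.8378 (×33); (37−25)/37 = 0.3243 (×3); (37−35)/37 = 0.0541 (×16).
Σ = 29.486486. Dividing by the full population N = 128 gives P₁ = 0.230.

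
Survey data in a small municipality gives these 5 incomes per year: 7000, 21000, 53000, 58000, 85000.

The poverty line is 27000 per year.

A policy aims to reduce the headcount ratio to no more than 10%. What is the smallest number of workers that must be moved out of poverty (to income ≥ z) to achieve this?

Currently q = 2 of N = 5 are below the line (H = 0.400).
A headcount ratio of at most 10% allows at most ⌊0.10 × 5⌋ = 0 poor workers.
So at least 2 − 0 = 2 must be lifted.

2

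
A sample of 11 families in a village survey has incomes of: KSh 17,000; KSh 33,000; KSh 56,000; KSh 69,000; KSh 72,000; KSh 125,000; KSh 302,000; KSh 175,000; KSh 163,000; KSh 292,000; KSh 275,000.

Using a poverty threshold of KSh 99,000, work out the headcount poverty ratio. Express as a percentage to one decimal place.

45.5%

5 of the 11 families have income below KSh 99,000.
H = 5/11 = 45.5%.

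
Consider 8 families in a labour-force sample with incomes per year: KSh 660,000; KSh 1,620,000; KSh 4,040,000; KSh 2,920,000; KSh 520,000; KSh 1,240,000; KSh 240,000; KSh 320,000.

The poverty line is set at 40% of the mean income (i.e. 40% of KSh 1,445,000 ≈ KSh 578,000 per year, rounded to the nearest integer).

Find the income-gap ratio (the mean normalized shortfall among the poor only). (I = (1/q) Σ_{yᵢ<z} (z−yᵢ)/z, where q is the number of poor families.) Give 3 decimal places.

Below z: KSh 240,000, KSh 320,000, KSh 520,000 (q = 3 of N = 8).
Shortfall ratios (z−y)/z: 0.5848, 0.4464, 0.1003; sum = 1.131488.
The income-gap ratio divides by q (the poor only): 1.131488 / 3 = 0.377.

0.377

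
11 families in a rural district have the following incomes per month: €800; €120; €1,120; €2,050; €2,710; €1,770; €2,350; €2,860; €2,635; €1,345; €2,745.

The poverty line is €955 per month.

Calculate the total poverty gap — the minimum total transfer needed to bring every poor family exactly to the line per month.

€990

Incomes under z: €120, €800 (q = 2 of N = 11).
Individual gaps: 955−120 = 835; 955−800 = 155.
Aggregate gap = €990.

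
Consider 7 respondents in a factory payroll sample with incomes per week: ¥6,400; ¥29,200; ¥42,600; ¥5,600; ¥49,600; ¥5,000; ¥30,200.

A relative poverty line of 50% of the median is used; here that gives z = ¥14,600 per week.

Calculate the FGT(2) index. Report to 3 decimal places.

0.161

Below the line: ¥5,000, ¥5,600, ¥6,400 (q = 3 of N = 7).
Shortfall ratios: (14600−5000)/14600 = 0.6575; (14600−5600)/14600 = 0.6164; (14600−6400)/14600 = 0.5616.
Squared: 0.4324; 0.3800; 0.3154.
Sum = 1.127791; P₂ = 1.127791 / 7 = 0.161.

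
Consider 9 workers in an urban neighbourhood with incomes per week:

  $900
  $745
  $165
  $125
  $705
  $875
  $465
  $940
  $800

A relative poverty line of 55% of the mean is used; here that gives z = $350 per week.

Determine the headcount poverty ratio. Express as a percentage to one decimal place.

22.2%

2 of the 9 workers have income below $350.
H = 2/9 = 22.2%.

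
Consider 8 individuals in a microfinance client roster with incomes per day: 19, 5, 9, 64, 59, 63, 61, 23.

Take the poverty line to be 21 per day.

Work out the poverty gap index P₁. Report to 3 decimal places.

0.179

Below the line: 5, 9, 19 (q = 3 of N = 8).
Normalized shortfalls: (21−5)/21 = 0.7619; (21−9)/21 = 0.5714; (21−19)/21 = 0.0952.
Σ = 1.428571. Dividing by the full population N = 8 gives P₁ = 0.179.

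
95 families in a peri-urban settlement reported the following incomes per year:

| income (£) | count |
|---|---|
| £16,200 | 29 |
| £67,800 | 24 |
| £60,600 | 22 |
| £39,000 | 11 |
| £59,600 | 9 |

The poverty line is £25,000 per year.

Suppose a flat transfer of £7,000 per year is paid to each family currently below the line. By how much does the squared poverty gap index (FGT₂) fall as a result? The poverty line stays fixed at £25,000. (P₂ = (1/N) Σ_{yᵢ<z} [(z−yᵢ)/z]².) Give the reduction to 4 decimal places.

Before: below the line — 29×£16,200; squared poverty gap index (FGT₂) = 0.037823.
After the £7,000 transfer: below the line — 29×£23,200; squared poverty gap index (FGT₂) = 0.001582.
Reduction = 0.037823 − 0.001582 = 0.0362.

0.0362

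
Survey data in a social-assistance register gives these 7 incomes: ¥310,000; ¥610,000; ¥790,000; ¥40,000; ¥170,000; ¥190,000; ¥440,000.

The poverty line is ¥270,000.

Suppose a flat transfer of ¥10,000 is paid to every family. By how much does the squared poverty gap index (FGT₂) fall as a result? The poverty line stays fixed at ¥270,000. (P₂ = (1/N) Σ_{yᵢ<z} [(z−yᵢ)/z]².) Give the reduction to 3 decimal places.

Before: below the line — ¥40,000, ¥170,000, ¥190,000; squared poverty gap index (FGT₂) = 0.13580.
After the ¥10,000 transfer: below the line — ¥50,000, ¥180,000, ¥200,000; squared poverty gap index (FGT₂) = 0.12032.
Reduction = 0.13580 − 0.12032 = 0.015.

0.015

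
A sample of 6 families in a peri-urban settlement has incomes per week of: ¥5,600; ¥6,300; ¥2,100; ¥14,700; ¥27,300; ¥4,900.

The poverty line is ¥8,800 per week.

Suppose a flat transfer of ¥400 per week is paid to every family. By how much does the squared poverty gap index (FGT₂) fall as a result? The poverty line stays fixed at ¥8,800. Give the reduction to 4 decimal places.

Before: below the line — ¥2,100, ¥4,900, ¥5,600, ¥6,300; squared poverty gap index (FGT₂) = 0.164837.
After the ¥400 transfer: below the line — ¥2,500, ¥5,300, ¥6,000, ¥6,700; squared poverty gap index (FGT₂) = 0.138150.
Reduction = 0.164837 − 0.138150 = 0.0267.

0.0267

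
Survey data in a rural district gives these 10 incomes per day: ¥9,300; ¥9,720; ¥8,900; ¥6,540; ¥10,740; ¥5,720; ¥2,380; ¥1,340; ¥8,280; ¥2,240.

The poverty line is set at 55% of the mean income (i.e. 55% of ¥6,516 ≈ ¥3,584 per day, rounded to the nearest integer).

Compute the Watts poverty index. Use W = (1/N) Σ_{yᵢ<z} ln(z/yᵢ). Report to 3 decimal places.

Below z: ¥1,340, ¥2,240, ¥2,380 (q = 3 of N = 10).
Log gaps: ln(3584/1340) = 0.9838; ln(3584/2240) = 0.4700; ln(3584/2380) = 0.4094.
W = 1.863193 / 10 = 0.186.

0.186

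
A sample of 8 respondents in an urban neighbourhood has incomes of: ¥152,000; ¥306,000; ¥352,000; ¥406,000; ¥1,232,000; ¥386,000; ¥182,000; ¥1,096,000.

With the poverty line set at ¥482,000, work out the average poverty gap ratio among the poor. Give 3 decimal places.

Incomes under z: ¥152,000, ¥182,000, ¥306,000, ¥352,000, ¥386,000, ¥406,000 (q = 6 of N = 8).
Relative gaps: 0.6846, 0.6224, 0.3651, 0.2697, 0.1992, 0.1577; sum = 2.298755.
The income-gap ratio divides by q (the poor only): 2.298755 / 6 = 0.383.

0.383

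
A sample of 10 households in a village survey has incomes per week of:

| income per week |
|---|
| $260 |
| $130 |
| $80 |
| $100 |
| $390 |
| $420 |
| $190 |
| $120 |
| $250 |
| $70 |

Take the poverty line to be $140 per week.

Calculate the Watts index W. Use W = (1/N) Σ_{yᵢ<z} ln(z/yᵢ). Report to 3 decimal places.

0.182

Below the line: $70, $80, $100, $120, $130 (q = 5 of N = 10).
Log gaps: ln(140/70) = 0.6931; ln(140/80) = 0.5596; ln(140/100) = 0.3365; ln(140/120) = 0.1542; ln(140/130) = 0.0741.
W = 1.817494 / 10 = 0.182.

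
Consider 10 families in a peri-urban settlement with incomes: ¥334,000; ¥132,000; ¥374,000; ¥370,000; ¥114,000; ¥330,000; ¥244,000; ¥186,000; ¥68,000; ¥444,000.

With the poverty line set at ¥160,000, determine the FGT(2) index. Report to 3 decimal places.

Below z: ¥68,000, ¥114,000, ¥132,000 (q = 3 of N = 10).
Gap ratios (z−y)/z: (160000−68000)/160000 = 0.5750; (160000−114000)/160000 = 0.2875; (160000−132000)/160000 = 0.1750.
Squared: 0.3306; 0.0827; 0.0306.
Sum = 0.443906; P₂ = 0.443906 / 10 = 0.044.

0.044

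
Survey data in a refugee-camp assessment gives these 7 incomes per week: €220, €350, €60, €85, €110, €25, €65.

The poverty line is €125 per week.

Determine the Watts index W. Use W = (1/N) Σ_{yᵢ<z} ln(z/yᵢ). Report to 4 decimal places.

Below z: €25, €60, €65, €85, €110 (q = 5 of N = 7).
Log shortfalls: ln(125/25) = 1.6094; ln(125/60) = 0.7340; ln(125/65) = 0.6539; ln(125/85) = 0.3857; ln(125/110) = 0.1278.
W = 3.510829 / 7 = 0.5015.

0.5015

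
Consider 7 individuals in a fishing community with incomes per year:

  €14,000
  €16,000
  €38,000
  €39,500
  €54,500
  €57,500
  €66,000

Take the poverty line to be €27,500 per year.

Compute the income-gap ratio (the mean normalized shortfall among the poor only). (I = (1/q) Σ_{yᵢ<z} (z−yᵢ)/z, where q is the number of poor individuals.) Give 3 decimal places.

Below the line: €14,000, €16,000 (q = 2 of N = 7).
Shortfall ratios (z−y)/z: 0.4909, 0.4182; sum = 0.909091.
I averages over the q = 2 poor units only: 0.909091 / 2 = 0.455.

0.455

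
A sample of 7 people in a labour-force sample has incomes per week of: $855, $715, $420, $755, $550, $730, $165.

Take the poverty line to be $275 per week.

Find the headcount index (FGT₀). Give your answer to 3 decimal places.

0.143

1 of the 7 people have income below $275.
H = 1/7 = 0.143.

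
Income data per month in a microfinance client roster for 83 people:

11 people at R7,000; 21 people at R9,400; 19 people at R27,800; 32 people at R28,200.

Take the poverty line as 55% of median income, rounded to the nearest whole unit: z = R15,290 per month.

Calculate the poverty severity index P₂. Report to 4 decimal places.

Poor units: 11×R7,000, 21×R9,400 (q = 32 of N = 83).
Gap ratios (z−y)/z: (15290−7000)/15290 = 0.5422 (×11); (15290−9400)/15290 = 0.3852 (×21).
Squared: 0.2940 (×11); 0.1484 (×21).
Sum = 6.349872; P₂ = 6.349872 / 83 = 0.0765.

0.0765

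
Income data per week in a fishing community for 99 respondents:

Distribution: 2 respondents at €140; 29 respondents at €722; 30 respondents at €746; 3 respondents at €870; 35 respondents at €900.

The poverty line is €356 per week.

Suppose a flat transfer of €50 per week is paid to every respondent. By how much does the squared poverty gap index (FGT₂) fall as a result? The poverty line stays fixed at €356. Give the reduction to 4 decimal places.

0.0030

Before: below the line — 2×€140; squared poverty gap index (FGT₂) = 0.007437.
After the €50 transfer: below the line — 2×€190; squared poverty gap index (FGT₂) = 0.004392.
Reduction = 0.007437 − 0.004392 = 0.0030.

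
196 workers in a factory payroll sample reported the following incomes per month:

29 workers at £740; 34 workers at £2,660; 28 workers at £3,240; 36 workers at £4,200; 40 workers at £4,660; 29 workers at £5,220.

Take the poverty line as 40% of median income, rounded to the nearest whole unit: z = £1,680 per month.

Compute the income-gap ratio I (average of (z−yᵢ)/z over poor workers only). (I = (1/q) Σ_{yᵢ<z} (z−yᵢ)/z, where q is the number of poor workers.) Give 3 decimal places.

0.560

Below the line: 29×£740 (q = 29 of N = 196).
Shortfall ratios (z−y)/z: 0.5595 (×29); sum = 16.226190.
The income-gap ratio divides by q (the poor only): 16.226190 / 29 = 0.560.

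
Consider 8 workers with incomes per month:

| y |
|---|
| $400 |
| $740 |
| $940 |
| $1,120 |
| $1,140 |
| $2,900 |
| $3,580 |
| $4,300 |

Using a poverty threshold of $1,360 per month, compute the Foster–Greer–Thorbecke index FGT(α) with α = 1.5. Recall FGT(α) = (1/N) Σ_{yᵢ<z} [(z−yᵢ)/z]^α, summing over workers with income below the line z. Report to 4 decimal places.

0.1515

Poor units: $400, $740, $940, $1,120, $1,140 (q = 5 of N = 8).
Relative gaps: (1360−400)/1360 = 0.7059; (1360−740)/1360 = 0.4559; (1360−940)/1360 = 0.3088; (1360−1120)/1360 = 0.1765; (1360−1140)/1360 = 0.1618.
Raised to α = 1.5: 0.59306; 0.30781; 0.17162; 0.07413; 0.06506.
Sum = 1.211681; FGT(1.5) = 1.211681 / 8 = 0.1515.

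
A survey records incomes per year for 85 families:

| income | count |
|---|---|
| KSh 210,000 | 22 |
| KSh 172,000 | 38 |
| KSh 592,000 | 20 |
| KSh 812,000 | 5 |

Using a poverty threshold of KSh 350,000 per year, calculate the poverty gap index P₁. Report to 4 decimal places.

0.3309

Below the line: 38×KSh 172,000, 22×KSh 210,000 (q = 60 of N = 85).
Normalized shortfalls: (350000−172000)/350000 = 0.5086 (×38); (350000−210000)/350000 = 0.4000 (×22).
Sum of shortfalls = 28.125714; P₁ averages over all N: 28.125714 / 85 = 0.3309.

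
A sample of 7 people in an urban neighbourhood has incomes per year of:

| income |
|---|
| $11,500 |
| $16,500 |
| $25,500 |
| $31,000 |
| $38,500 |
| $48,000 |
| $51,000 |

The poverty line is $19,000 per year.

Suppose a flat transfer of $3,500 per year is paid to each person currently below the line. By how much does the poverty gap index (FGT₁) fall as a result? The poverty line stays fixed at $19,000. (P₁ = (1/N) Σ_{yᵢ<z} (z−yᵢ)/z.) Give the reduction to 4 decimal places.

Before: below the line — $11,500, $16,500; poverty gap index (FGT₁) = 0.075188.
After the $3,500 transfer: below the line — $15,000; poverty gap index (FGT₁) = 0.030075.
Reduction = 0.075188 − 0.030075 = 0.0451.

0.0451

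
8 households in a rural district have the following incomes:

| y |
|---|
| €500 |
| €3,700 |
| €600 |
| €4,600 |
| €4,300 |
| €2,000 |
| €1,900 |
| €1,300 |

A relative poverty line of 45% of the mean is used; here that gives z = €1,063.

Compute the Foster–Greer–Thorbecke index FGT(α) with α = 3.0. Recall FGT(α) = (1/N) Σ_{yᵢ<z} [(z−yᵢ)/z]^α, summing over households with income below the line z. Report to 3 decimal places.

0.029

Incomes under z: €500, €600 (q = 2 of N = 8).
Normalized shortfalls: (1063−500)/1063 = 0.5296; (1063−600)/1063 = 0.4356.
Raised to α = 3.0: 0.14857; 0.08263.
Sum = 0.231199; FGT(3.0) = 0.231199 / 8 = 0.029.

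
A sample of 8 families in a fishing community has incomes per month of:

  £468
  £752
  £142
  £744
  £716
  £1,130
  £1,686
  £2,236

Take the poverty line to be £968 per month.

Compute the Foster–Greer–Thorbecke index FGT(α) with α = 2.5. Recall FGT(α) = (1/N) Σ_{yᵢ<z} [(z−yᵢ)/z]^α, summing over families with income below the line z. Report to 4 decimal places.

Below the line: £142, £468, £716, £744, £752 (q = 5 of N = 8).
Gap ratios (z−y)/z: (968−142)/968 = 0.8533; (968−468)/968 = 0.5165; (968−716)/968 = 0.2603; (968−744)/968 = 0.2314; (968−752)/968 = 0.2231.
Raised to α = 2.5: 0.67261; 0.19175; 0.03458; 0.02576; 0.02352.
Sum = 0.948217; FGT(2.5) = 0.948217 / 8 = 0.1185.

0.1185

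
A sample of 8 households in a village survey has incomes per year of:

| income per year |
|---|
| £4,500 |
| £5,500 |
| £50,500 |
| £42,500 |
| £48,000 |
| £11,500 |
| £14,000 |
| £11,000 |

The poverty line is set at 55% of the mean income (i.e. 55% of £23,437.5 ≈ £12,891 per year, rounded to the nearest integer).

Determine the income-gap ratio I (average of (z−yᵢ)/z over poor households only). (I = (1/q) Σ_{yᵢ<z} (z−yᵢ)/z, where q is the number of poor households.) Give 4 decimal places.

0.3697

Below the line: £4,500, £5,500, £11,000, £11,500 (q = 4 of N = 8).
Shortfall ratios (z−y)/z: 0.6509, 0.5733, 0.1467, 0.1079; sum = 1.478861.
The income-gap ratio divides by q (the poor only): 1.478861 / 4 = 0.3697.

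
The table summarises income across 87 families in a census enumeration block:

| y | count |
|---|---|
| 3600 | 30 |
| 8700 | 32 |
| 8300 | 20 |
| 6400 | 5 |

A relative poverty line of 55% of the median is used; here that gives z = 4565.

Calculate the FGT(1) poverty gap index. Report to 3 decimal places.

0.073

Incomes under z: 30×3600 (q = 30 of N = 87).
Gap ratios (z−y)/z: (4565−3600)/4565 = 0.2114 (×30).
Sum of shortfalls = 6.341731; P₁ averages over all N: 6.341731 / 87 = 0.073.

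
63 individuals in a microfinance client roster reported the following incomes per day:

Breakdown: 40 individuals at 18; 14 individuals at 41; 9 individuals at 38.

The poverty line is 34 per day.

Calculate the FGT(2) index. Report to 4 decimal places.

0.1406

Below the line: 40×18 (q = 40 of N = 63).
Gap ratios (z−y)/z: (34−18)/34 = 0.4706 (×40).
Squared: 0.2215 (×40).
Sum = 8.858131; P₂ = 8.858131 / 63 = 0.1406.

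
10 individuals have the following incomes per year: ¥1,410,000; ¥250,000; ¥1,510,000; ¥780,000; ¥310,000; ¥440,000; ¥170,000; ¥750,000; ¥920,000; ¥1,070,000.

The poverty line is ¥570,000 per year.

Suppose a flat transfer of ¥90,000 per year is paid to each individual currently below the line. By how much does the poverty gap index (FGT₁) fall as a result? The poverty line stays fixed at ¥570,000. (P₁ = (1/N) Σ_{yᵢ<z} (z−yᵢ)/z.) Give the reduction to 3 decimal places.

0.063

Before: below the line — ¥170,000, ¥250,000, ¥310,000, ¥440,000; poverty gap index (FGT₁) = 0.19474.
After the ¥90,000 transfer: below the line — ¥260,000, ¥340,000, ¥400,000, ¥530,000; poverty gap index (FGT₁) = 0.13158.
Reduction = 0.19474 − 0.13158 = 0.063.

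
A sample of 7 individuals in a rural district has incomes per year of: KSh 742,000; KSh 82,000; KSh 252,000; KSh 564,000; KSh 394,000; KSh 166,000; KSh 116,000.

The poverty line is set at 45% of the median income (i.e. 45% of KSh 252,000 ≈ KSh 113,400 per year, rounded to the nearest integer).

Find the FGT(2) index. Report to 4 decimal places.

0.0110

Poor units: KSh 82,000 (q = 1 of N = 7).
Relative gaps: (113400−82000)/113400 = 0.2769.
Squared: 0.0767.
Sum = 0.076671; P₂ = 0.076671 / 7 = 0.0110.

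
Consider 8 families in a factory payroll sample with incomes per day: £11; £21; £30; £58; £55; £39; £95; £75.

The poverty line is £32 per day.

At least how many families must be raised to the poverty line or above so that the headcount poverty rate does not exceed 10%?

3 of the 8 families are poor, so H = 3/8 = 0.375.
A headcount ratio of at most 10% allows at most ⌊0.10 × 8⌋ = 0 poor families.
So at least 3 − 0 = 3 must be lifted.

3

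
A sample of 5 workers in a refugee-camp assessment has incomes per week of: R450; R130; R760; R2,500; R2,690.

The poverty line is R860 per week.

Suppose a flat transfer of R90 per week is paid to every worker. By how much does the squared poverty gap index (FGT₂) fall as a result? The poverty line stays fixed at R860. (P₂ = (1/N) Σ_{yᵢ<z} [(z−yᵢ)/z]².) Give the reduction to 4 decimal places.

Before: below the line — R130, R450, R760; squared poverty gap index (FGT₂) = 0.192266.
After the R90 transfer: below the line — R220, R540, R850; squared poverty gap index (FGT₂) = 0.138480.
Reduction = 0.192266 − 0.138480 = 0.0538.

0.0538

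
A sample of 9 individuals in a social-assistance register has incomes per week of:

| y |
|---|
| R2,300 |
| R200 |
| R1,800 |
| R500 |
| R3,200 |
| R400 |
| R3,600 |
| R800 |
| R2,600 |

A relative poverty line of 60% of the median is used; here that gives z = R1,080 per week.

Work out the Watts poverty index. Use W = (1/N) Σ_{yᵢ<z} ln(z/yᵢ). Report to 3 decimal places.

Incomes under z: R200, R400, R500, R800 (q = 4 of N = 9).
Log gaps: ln(1080/200) = 1.6864; ln(1080/400) = 0.9933; ln(1080/500) = 0.7701; ln(1080/800) = 0.3001.
W = 3.749864 / 9 = 0.417.

0.417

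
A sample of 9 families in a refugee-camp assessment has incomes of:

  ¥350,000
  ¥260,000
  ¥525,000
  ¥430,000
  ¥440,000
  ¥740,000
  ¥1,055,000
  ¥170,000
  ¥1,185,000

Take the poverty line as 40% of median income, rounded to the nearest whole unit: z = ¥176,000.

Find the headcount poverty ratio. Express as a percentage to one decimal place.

1 of the 9 families have income below ¥176,000.
H = 1/9 = 11.1%.

11.1%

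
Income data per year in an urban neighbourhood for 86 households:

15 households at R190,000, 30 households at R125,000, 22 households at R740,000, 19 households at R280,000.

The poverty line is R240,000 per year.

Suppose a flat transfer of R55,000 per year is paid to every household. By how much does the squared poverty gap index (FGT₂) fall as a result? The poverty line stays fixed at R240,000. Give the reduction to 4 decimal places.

Before: below the line — 30×R125,000, 15×R190,000; squared poverty gap index (FGT₂) = 0.087664.
After the R55,000 transfer: below the line — 30×R180,000; squared poverty gap index (FGT₂) = 0.021802.
Reduction = 0.087664 − 0.021802 = 0.0659.

0.0659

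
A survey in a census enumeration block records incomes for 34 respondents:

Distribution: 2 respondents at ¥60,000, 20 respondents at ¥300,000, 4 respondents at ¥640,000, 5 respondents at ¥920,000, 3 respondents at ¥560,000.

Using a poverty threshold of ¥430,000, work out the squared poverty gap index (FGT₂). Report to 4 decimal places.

Below the line: 2×¥60,000, 20×¥300,000 (q = 22 of N = 34).
Relative gaps: (430000−60000)/430000 = 0.8605 (×2); (430000−300000)/430000 = 0.3023 (×20).
Squared: 0.7404 (×2); 0.0914 (×20).
Sum = 3.308816; P₂ = 3.308816 / 34 = 0.0973.

0.0973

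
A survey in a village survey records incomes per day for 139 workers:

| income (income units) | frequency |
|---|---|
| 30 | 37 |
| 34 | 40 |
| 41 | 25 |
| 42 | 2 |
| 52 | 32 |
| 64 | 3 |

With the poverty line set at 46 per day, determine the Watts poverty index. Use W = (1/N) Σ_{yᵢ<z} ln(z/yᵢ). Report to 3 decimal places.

Below z: 37×30, 40×34, 25×41, 2×42 (q = 104 of N = 139).
Log shortfalls: ln(46/30) = 0.4274 (×37); ln(46/34) = 0.3023 (×40); ln(46/41) = 0.1151 (×25); ln(46/42) = 0.0910 (×2).
W = 30.965340 / 139 = 0.223.

0.223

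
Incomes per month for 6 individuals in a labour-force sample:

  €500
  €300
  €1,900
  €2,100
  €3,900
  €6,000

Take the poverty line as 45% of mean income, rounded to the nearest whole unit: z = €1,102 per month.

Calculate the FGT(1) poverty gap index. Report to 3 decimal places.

0.212

Below z: €300, €500 (q = 2 of N = 6).
Relative gaps: (1102−300)/1102 = 0.7278; (1102−500)/1102 = 0.5463.
Sum of shortfalls = 1.274047; P₁ averages over all N: 1.274047 / 6 = 0.212.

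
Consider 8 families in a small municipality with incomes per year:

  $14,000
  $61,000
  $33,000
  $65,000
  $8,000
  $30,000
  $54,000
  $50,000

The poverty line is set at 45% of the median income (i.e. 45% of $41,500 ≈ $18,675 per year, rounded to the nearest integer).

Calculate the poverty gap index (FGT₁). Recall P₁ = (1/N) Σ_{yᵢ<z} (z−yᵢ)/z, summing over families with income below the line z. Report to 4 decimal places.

0.1027

Below z: $8,000, $14,000 (q = 2 of N = 8).
Gap ratios (z−y)/z: (18675−8000)/18675 = 0.5716; (18675−14000)/18675 = 0.2503.
Sum of shortfalls = 0.821954; P₁ averages over all N: 0.821954 / 8 = 0.1027.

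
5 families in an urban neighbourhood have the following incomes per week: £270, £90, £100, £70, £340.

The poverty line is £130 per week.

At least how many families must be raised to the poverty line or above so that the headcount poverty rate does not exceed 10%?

3

3 of the 5 families are poor, so H = 3/5 = 0.600.
A headcount ratio of at most 10% allows at most ⌊0.10 × 5⌋ = 0 poor families.
So at least 3 − 0 = 3 must be lifted.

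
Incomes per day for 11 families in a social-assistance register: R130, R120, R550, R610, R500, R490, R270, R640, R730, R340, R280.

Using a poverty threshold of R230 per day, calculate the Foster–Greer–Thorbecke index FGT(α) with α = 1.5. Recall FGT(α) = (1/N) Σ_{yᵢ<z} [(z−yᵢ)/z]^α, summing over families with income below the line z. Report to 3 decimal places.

0.056

Below z: R120, R130 (q = 2 of N = 11).
Shortfall ratios: (230−120)/230 = 0.4783; (230−130)/230 = 0.4348.
Raised to α = 1.5: 0.33075; 0.28669.
Sum = 0.617435; FGT(1.5) = 0.617435 / 11 = 0.056.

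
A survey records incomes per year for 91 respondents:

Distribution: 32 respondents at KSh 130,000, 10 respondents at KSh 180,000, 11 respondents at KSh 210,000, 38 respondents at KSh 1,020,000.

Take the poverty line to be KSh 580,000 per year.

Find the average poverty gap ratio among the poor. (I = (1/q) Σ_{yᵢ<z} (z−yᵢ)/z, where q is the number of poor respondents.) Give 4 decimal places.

0.7310

Incomes under z: 32×KSh 130,000, 10×KSh 180,000, 11×KSh 210,000 (q = 53 of N = 91).
Shortfall ratios (z−y)/z: 0.7759 (×32), 0.6897 (×10), 0.6379 (×11); sum = 38.741379.
I averages over the q = 53 poor units only: 38.741379 / 53 = 0.7310.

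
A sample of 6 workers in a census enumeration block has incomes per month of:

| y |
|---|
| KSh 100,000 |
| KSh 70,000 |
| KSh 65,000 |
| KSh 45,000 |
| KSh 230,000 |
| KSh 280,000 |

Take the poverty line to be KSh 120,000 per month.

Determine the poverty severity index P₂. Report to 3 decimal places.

Poor units: KSh 45,000, KSh 65,000, KSh 70,000, KSh 100,000 (q = 4 of N = 6).
Gap ratios (z−y)/z: (120000−45000)/120000 = 0.6250; (120000−65000)/120000 = 0.4583; (120000−70000)/120000 = 0.4167; (120000−100000)/120000 = 0.1667.
Squared: 0.3906; 0.2101; 0.1736; 0.0278.
Sum = 0.802083; P₂ = 0.802083 / 6 = 0.134.

0.134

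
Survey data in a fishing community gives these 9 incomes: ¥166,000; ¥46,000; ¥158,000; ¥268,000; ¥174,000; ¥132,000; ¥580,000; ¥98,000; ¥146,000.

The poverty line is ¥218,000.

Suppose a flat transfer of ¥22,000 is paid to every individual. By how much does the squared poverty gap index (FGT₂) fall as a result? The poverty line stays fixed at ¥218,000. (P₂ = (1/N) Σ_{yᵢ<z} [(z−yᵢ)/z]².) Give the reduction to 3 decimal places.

Before: below the line — ¥46,000, ¥98,000, ¥132,000, ¥146,000, ¥158,000, ¥166,000, ¥174,000; squared poverty gap index (FGT₂) = 0.15151.
After the ¥22,000 transfer: below the line — ¥68,000, ¥120,000, ¥154,000, ¥168,000, ¥180,000, ¥188,000, ¥196,000; squared poverty gap index (FGT₂) = 0.09709.
Reduction = 0.15151 − 0.09709 = 0.054.

0.054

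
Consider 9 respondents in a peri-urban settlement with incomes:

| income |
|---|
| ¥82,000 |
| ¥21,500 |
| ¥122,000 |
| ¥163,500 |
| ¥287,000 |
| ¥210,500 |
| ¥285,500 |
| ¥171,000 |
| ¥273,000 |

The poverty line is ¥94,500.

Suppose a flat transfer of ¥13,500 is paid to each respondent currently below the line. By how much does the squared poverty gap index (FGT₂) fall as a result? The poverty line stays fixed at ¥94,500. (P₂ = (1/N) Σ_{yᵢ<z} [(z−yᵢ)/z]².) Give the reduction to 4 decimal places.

Before: below the line — ¥21,500, ¥82,000; squared poverty gap index (FGT₂) = 0.068248.
After the ¥13,500 transfer: below the line — ¥35,000; squared poverty gap index (FGT₂) = 0.044048.
Reduction = 0.068248 − 0.044048 = 0.0242.

0.0242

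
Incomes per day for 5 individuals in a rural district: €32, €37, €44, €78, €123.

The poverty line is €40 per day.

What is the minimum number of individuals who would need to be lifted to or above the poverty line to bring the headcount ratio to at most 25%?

1

2 of the 5 individuals are poor, so H = 2/5 = 0.400.
A headcount ratio of at most 25% allows at most ⌊0.25 × 5⌋ = 1 poor individuals.
So at least 2 − 1 = 1 must be lifted.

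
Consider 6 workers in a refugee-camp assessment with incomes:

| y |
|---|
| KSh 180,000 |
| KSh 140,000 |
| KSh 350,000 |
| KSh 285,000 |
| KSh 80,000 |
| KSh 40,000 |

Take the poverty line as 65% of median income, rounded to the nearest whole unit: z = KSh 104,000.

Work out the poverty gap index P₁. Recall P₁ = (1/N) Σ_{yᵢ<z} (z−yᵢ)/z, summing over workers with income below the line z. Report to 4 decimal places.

Incomes under z: KSh 40,000, KSh 80,000 (q = 2 of N = 6).
Relative gaps: (104000−40000)/104000 = 0.6154; (104000−80000)/104000 = 0.2308.
Sum of shortfalls = 0.846154; P₁ averages over all N: 0.846154 / 6 = 0.1410.

0.1410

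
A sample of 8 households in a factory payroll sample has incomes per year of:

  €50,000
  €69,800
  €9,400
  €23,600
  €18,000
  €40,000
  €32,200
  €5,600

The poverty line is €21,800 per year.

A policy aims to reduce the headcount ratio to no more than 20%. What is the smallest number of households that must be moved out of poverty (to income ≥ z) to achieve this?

3 of the 8 households are poor, so H = 3/8 = 0.375.
A headcount ratio of at most 20% allows at most ⌊0.20 × 8⌋ = 1 poor households.
So at least 3 − 1 = 2 must be lifted.

2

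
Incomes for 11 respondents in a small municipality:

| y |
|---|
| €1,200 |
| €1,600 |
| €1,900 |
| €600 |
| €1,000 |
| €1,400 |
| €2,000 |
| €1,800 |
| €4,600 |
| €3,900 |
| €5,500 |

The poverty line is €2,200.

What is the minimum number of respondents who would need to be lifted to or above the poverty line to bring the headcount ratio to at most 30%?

8 of the 11 respondents are poor, so H = 8/11 = 0.727.
A headcount ratio of at most 30% allows at most ⌊0.30 × 11⌋ = 3 poor respondents.
So at least 8 − 3 = 5 must be lifted.

5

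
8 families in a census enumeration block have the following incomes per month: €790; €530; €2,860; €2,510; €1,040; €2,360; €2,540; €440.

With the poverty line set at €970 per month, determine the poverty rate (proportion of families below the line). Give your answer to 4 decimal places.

3 of the 8 families have income below €970.
H = 3/8 = 0.3750.

0.3750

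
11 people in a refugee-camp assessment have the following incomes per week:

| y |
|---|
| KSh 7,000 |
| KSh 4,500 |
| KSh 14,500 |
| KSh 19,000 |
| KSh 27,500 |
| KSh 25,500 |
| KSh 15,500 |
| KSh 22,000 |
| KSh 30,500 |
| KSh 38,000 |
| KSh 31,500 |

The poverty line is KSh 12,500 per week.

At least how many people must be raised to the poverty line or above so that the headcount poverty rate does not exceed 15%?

2 of the 11 people are poor, so H = 2/11 = 0.182.
A headcount ratio of at most 15% allows at most ⌊0.15 × 11⌋ = 1 poor people.
So at least 2 − 1 = 1 must be lifted.

1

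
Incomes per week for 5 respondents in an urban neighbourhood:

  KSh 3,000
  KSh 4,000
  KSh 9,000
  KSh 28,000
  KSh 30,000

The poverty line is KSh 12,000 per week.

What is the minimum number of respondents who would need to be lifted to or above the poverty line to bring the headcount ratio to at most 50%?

1

Currently q = 3 of N = 5 are below the line (H = 0.600).
A headcount ratio of at most 50% allows at most ⌊0.50 × 5⌋ = 2 poor respondents.
So at least 3 − 2 = 1 must be lifted.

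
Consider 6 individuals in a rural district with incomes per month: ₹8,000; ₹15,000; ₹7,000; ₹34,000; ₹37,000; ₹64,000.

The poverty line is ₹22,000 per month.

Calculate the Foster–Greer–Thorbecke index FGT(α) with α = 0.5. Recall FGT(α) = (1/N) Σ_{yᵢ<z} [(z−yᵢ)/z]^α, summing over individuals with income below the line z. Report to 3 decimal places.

0.365

Below z: ₹7,000, ₹8,000, ₹15,000 (q = 3 of N = 6).
Normalized shortfalls: (22000−7000)/22000 = 0.6818; (22000−8000)/22000 = 0.6364; (22000−15000)/22000 = 0.3182.
Raised to α = 0.5: 0.82572; 0.79772; 0.56408.
Sum = 2.187523; FGT(0.5) = 2.187523 / 6 = 0.365.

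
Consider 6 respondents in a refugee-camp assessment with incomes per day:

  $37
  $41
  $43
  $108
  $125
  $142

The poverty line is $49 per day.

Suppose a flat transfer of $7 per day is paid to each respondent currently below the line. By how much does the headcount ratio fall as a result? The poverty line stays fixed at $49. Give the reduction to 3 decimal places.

Before: below the line — $37, $41, $43; headcount ratio = 0.50000.
After the $7 transfer: below the line — $44, $48; headcount ratio = 0.33333.
Reduction = 0.50000 − 0.33333 = 0.167.

0.167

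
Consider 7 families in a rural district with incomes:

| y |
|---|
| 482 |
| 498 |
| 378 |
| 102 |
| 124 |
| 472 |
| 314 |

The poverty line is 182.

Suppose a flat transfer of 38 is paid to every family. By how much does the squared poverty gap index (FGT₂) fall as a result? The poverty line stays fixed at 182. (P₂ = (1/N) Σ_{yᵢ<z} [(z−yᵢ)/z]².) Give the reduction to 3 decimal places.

Before: below the line — 102, 124; squared poverty gap index (FGT₂) = 0.04211.
After the 38 transfer: below the line — 140, 162; squared poverty gap index (FGT₂) = 0.00933.
Reduction = 0.04211 − 0.00933 = 0.033.

0.033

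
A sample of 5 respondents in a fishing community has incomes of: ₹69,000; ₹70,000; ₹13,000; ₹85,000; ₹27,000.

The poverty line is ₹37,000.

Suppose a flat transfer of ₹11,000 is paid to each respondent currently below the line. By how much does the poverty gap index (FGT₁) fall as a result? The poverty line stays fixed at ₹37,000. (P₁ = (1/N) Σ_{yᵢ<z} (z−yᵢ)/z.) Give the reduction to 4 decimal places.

0.1135

Before: below the line — ₹13,000, ₹27,000; poverty gap index (FGT₁) = 0.183784.
After the ₹11,000 transfer: below the line — ₹24,000; poverty gap index (FGT₁) = 0.070270.
Reduction = 0.183784 − 0.070270 = 0.1135.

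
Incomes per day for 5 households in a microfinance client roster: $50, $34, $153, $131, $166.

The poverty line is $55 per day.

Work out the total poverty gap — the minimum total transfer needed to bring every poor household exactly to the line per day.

Poor units: $34, $50 (q = 2 of N = 5).
Individual gaps: 55−34 = 21; 55−50 = 5.
Aggregate gap = $26.

$26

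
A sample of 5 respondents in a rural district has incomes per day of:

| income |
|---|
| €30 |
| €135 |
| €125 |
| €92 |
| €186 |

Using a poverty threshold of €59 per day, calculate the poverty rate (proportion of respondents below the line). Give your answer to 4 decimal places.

0.2000

1 of the 5 respondents have income below €59.
H = 1/5 = 0.2000.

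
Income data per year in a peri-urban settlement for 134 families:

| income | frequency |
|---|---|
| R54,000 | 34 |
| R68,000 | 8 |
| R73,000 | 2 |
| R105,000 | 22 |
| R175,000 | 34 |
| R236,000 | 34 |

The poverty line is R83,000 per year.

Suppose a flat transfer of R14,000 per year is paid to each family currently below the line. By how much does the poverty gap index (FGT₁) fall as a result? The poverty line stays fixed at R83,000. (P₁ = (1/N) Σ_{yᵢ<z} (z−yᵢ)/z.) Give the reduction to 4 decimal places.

Before: below the line — 34×R54,000, 8×R68,000, 2×R73,000; poverty gap index (FGT₁) = 0.101241.
After the R14,000 transfer: below the line — 34×R68,000, 8×R82,000; poverty gap index (FGT₁) = 0.046574.
Reduction = 0.101241 − 0.046574 = 0.0547.

0.0547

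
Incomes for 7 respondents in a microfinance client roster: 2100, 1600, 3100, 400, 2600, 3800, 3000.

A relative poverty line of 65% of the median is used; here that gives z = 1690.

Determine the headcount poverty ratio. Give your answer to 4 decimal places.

2 of the 7 respondents have income below 1690.
H = 2/7 = 0.2857.

0.2857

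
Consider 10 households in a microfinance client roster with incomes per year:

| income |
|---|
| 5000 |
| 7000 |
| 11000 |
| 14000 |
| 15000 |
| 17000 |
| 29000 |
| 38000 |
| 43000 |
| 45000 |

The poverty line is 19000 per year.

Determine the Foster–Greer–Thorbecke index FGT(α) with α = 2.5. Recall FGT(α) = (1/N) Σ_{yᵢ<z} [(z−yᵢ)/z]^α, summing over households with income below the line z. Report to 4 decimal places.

0.0958

Below the line: 5000, 7000, 11000, 14000, 15000, 17000 (q = 6 of N = 10).
Normalized shortfalls: (19000−5000)/19000 = 0.7368; (19000−7000)/19000 = 0.6316; (19000−11000)/19000 = 0.4211; (19000−14000)/19000 = 0.2632; (19000−15000)/19000 = 0.2105; (19000−17000)/19000 = 0.1053.
Raised to α = 2.5: 0.46605; 0.31701; 0.11504; 0.03553; 0.02034; 0.00359.
Sum = 0.957555; FGT(2.5) = 0.957555 / 10 = 0.0958.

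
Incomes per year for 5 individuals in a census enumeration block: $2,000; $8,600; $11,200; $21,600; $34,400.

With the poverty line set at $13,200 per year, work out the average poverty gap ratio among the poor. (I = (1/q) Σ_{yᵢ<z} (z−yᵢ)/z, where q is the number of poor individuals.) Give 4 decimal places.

Poor units: $2,000, $8,600, $11,200 (q = 3 of N = 5).
Shortfall ratios (z−y)/z: 0.8485, 0.3485, 0.1515; sum = 1.348485.
I averages over the q = 3 poor units only: 1.348485 / 3 = 0.4495.

0.4495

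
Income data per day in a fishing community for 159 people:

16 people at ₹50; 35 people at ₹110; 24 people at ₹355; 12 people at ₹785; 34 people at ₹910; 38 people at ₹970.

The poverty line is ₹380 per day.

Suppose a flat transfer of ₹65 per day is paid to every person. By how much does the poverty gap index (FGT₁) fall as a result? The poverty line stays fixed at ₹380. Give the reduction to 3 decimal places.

Before: below the line — 16×₹50, 35×₹110, 24×₹355; poverty gap index (FGT₁) = 0.25372.
After the ₹65 transfer: below the line — 16×₹115, 35×₹175; poverty gap index (FGT₁) = 0.18893.
Reduction = 0.25372 − 0.18893 = 0.065.

0.065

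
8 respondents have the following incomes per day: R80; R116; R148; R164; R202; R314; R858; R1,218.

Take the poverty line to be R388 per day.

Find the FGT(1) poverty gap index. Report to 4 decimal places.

Poor units: R80, R116, R148, R164, R202, R314 (q = 6 of N = 8).
Gap ratios (z−y)/z: (388−80)/388 = 0.7938; (388−116)/388 = 0.7010; (388−148)/388 = 0.6186; (388−164)/388 = 0.5773; (388−202)/388 = 0.4794; (388−314)/388 = 0.1907.
Σ = 3.360825. Dividing by the full population N = 8 gives P₁ = 0.4201.

0.4201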